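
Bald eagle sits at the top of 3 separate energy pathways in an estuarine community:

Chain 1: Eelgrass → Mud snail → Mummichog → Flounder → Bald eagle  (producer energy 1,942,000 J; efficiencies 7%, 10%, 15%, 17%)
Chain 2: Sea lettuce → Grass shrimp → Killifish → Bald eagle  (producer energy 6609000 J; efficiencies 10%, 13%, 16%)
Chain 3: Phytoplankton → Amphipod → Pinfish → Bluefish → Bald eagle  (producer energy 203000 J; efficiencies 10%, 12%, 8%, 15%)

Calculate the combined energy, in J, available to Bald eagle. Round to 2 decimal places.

Chain 1: 1942000 × 0.07 × 0.1 × 0.15 × 0.17 = 346.647 J
Chain 2: 6609000 × 0.1 × 0.13 × 0.16 = 13746.72 J
Chain 3: 203000 × 0.1 × 0.12 × 0.08 × 0.15 = 29.232 J
Total at Bald eagle: 346.647 + 13746.72 + 29.232 = 14122.599 J

14122.60 J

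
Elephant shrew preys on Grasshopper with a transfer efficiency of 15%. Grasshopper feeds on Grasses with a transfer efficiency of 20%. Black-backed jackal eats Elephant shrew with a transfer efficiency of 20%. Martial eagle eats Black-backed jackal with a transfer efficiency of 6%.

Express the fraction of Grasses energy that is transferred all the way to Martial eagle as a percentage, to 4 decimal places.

Product of link efficiencies: 0.2 × 0.15 × 0.2 × 0.06 = 0.00036
As a percentage: 0.00036 × 100 = 0.0360%

0.0360%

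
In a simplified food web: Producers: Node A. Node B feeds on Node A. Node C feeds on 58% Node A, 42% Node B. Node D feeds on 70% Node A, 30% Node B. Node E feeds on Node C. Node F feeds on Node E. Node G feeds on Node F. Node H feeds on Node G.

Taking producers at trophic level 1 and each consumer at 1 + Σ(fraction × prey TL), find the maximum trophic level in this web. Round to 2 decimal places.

Node B: 1 + 1 = 2
Node C: 1 + (0.58×1 + 0.42×2) = 2.42
Node D: 1 + (0.7×1 + 0.3×2) = 2.3
Node E: 1 + 2.42 = 3.42
Node F: 1 + 3.42 = 4.42
Node G: 1 + 4.42 = 5.42
Node H: 1 + 5.42 = 6.42

6.42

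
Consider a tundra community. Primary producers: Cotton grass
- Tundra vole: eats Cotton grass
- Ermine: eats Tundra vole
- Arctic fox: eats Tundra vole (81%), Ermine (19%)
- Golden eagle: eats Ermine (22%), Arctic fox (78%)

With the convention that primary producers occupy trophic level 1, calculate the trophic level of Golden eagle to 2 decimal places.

4.15

Tundra vole: 1 + 1 = 2
Ermine: 1 + 2 = 3
Arctic fox: 1 + (0.81×2 + 0.19×3) = 3.19
Golden eagle: 1 + (0.22×3 + 0.78×3.19) = 4.1482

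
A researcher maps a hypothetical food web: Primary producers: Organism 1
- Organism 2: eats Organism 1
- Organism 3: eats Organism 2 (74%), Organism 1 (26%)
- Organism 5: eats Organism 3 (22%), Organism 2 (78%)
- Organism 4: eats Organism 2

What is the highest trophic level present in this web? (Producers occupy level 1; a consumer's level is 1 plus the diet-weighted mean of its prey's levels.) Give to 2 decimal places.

Organism 2: 1 + 1 = 2
Organism 3: 1 + (0.74×2 + 0.26×1) = 2.74
Organism 4: 1 + 2 = 3
Organism 5: 1 + (0.22×2.74 + 0.78×2) = 3.1628

3.16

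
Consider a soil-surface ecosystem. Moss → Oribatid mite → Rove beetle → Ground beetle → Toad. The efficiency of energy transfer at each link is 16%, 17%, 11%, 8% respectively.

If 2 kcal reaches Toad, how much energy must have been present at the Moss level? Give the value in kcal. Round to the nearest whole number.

8356 kcal

Cumulative transfer efficiency: 0.16 × 0.17 × 0.11 × 0.08 = 0.00023936
Moss energy = 2 / 0.00023936 = 8356 kcal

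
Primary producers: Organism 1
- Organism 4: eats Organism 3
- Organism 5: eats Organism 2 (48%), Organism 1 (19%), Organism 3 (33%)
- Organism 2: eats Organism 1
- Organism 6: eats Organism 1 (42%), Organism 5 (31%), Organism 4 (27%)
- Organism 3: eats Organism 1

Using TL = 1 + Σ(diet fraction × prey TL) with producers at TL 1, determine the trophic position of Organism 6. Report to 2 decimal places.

3.10

Organism 2: 1 + 1 = 2
Organism 3: 1 + 1 = 2
Organism 4: 1 + 2 = 3
Organism 5: 1 + (0.48×2 + 0.19×1 + 0.33×2) = 2.81
Organism 6: 1 + (0.42×1 + 0.31×2.81 + 0.27×3) = 3.1011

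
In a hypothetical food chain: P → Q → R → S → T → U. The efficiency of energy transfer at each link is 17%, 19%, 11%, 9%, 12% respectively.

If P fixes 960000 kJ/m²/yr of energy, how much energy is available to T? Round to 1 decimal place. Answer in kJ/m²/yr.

Q: 960000 × 0.17 = 163200 kJ/m²/yr
R: 163200 × 0.19 = 31008 kJ/m²/yr
S: 31008 × 0.11 = 3410.88 kJ/m²/yr
T: 3410.88 × 0.09 = 306.9792 kJ/m²/yr

307.0 kJ/m²/yr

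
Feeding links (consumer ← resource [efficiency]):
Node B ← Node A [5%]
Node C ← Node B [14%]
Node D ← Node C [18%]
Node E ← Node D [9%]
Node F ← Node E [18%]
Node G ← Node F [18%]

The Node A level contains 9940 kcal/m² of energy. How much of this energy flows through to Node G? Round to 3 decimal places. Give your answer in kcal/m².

0.037 kcal/m²

Node B: 9940 × 0.05 = 497 kcal/m²
Node C: 497 × 0.14 = 69.58 kcal/m²
Node D: 69.58 × 0.18 = 12.5244 kcal/m²
Node E: 12.5244 × 0.09 = 1.127196 kcal/m²
Node F: 1.127196 × 0.18 = 0.20289528 kcal/m²
Node G: 0.20289528 × 0.18 = 0.0365211504 kcal/m²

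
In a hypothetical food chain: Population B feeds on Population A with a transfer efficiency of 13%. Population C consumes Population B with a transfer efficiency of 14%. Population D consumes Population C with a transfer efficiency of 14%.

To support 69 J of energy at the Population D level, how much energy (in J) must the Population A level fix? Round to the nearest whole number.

27080 J

Cumulative transfer efficiency: 0.13 × 0.14 × 0.14 = 0.002548
Population A energy = 69 / 0.002548 = 27080 J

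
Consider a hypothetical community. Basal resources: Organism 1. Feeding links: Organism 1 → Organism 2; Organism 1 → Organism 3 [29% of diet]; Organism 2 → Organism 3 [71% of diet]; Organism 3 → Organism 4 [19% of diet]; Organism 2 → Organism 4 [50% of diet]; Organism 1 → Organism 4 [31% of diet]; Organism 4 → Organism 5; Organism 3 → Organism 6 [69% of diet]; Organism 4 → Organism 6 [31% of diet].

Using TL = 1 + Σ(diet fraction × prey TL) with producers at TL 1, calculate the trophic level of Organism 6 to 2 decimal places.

3.75

Organism 2: 1 + 1 = 2
Organism 3: 1 + (0.29×1 + 0.71×2) = 2.71
Organism 4: 1 + (0.19×2.71 + 0.5×2 + 0.31×1) = 2.8249
Organism 5: 1 + 2.8249 = 3.8249
Organism 6: 1 + (0.69×2.71 + 0.31×2.8249) = 3.745619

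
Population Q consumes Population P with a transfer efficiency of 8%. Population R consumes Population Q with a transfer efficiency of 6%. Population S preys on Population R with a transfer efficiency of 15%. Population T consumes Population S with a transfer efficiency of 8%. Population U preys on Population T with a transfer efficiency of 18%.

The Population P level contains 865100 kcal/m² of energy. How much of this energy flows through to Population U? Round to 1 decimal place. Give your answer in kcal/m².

Population Q: 865100 × 0.08 = 69208 kcal/m²
Population R: 69208 × 0.06 = 4152.48 kcal/m²
Population S: 4152.48 × 0.15 = 622.872 kcal/m²
Population T: 622.872 × 0.08 = 49.82976 kcal/m²
Population U: 49.82976 × 0.18 = 8.9693568 kcal/m²

9.0 kcal/m²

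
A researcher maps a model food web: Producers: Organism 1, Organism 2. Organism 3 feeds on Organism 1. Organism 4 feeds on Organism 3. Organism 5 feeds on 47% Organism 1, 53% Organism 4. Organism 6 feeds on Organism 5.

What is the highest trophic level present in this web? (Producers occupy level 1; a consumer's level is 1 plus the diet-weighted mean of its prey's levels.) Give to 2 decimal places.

4.06

Organism 3: 1 + 1 = 2
Organism 4: 1 + 2 = 3
Organism 5: 1 + (0.47×1 + 0.53×3) = 3.06
Organism 6: 1 + 3.06 = 4.06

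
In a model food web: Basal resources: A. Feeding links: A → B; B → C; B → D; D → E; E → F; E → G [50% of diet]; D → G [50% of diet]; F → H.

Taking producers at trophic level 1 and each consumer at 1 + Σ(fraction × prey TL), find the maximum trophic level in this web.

B: 1 + 1 = 2
C: 1 + 2 = 3
D: 1 + 2 = 3
E: 1 + 3 = 4
F: 1 + 4 = 5
G: 1 + (0.5×4 + 0.5×3) = 4.5
H: 1 + 5 = 6

6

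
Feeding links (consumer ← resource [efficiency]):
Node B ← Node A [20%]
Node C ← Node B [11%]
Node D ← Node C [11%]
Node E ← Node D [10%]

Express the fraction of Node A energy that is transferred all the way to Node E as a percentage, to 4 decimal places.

0.0242%

Product of link efficiencies: 0.2 × 0.11 × 0.11 × 0.1 = 0.000242
As a percentage: 0.000242 × 100 = 0.0242%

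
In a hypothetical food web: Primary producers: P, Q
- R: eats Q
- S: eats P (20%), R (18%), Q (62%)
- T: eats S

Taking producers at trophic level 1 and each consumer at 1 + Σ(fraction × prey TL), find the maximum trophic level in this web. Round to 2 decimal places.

3.18

R: 1 + 1 = 2
S: 1 + (0.2×1 + 0.18×2 + 0.62×1) = 2.18
T: 1 + 2.18 = 3.18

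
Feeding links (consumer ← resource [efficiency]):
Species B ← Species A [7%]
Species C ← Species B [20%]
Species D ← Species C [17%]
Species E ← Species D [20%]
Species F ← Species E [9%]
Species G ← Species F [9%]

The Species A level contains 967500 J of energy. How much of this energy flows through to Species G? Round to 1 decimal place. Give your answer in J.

3.7 J

Species B: 967500 × 0.07 = 67725 J
Species C: 67725 × 0.2 = 13545 J
Species D: 13545 × 0.17 = 2302.65 J
Species E: 2302.65 × 0.2 = 460.53 J
Species F: 460.53 × 0.09 = 41.4477 J
Species G: 41.4477 × 0.09 = 3.730293 J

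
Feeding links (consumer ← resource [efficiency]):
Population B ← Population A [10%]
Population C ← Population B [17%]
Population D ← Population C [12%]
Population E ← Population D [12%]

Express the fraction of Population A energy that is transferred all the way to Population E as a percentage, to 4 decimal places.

Product of link efficiencies: 0.1 × 0.17 × 0.12 × 0.12 = 0.0002448
As a percentage: 0.0002448 × 100 = 0.0245%

0.0245%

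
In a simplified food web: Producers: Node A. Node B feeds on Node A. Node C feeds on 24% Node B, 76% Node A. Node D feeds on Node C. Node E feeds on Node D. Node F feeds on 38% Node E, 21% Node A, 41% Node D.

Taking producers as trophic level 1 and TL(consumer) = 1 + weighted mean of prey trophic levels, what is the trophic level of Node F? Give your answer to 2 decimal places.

Node B: 1 + 1 = 2
Node C: 1 + (0.24×2 + 0.76×1) = 2.24
Node D: 1 + 2.24 = 3.24
Node E: 1 + 3.24 = 4.24
Node F: 1 + (0.38×4.24 + 0.21×1 + 0.41×3.24) = 4.1496

4.15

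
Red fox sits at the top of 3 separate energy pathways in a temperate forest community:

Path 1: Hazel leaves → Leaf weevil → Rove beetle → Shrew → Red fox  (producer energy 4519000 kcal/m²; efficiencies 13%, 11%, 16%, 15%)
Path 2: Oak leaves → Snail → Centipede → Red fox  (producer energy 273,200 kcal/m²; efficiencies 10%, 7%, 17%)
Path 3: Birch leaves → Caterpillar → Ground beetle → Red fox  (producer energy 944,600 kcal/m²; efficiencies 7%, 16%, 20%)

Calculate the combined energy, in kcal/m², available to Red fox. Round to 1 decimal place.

Path 1: 4519000 × 0.13 × 0.11 × 0.16 × 0.15 = 1550.9208 kcal/m²
Path 2: 273200 × 0.1 × 0.07 × 0.17 = 325.108 kcal/m²
Path 3: 944600 × 0.07 × 0.16 × 0.2 = 2115.904 kcal/m²
Total at Red fox: 1550.9208 + 325.108 + 2115.904 = 3991.9328 kcal/m²

3991.9 kcal/m²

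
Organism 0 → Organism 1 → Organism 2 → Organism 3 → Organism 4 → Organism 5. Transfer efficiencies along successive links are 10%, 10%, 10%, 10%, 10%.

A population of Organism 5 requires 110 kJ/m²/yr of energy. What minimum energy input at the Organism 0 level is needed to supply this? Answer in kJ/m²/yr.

11000000 kJ/m²/yr

Cumulative transfer efficiency: 0.1 × 0.1 × 0.1 × 0.1 × 0.1 = 0.00001
Organism 0 energy = 110 / 0.00001 = 11000000 kJ/m²/yr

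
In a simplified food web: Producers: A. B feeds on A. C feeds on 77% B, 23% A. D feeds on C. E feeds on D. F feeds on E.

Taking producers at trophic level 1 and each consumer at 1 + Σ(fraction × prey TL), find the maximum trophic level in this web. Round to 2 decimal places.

B: 1 + 1 = 2
C: 1 + (0.77×2 + 0.23×1) = 2.77
D: 1 + 2.77 = 3.77
E: 1 + 3.77 = 4.77
F: 1 + 4.77 = 5.77

5.77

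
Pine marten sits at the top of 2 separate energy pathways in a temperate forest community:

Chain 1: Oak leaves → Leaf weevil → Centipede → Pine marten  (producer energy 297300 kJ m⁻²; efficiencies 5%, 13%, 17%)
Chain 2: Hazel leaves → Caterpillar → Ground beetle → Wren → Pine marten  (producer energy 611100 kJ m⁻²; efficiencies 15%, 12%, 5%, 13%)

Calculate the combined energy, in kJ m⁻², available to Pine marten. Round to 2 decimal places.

400.02 kJ m⁻²

Chain 1: 297300 × 0.05 × 0.13 × 0.17 = 328.5165 kJ m⁻²
Chain 2: 611100 × 0.15 × 0.12 × 0.05 × 0.13 = 71.4987 kJ m⁻²
Total at Pine marten: 328.5165 + 71.4987 = 400.0152 kJ m⁻²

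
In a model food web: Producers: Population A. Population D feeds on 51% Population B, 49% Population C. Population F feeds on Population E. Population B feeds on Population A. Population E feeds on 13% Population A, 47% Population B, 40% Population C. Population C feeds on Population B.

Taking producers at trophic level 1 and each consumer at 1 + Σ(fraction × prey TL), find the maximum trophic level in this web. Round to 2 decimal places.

4.27

Population B: 1 + 1 = 2
Population C: 1 + 2 = 3
Population D: 1 + (0.51×2 + 0.49×3) = 3.49
Population E: 1 + (0.13×1 + 0.47×2 + 0.4×3) = 3.27
Population F: 1 + 3.27 = 4.27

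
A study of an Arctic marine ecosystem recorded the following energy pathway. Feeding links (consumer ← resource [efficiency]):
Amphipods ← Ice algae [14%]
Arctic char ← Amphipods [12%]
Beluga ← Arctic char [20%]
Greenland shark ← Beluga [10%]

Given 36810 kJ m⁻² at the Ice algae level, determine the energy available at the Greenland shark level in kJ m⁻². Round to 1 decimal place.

Amphipods: 36810 × 0.14 = 5153.4 kJ m⁻²
Arctic char: 5153.4 × 0.12 = 618.408 kJ m⁻²
Beluga: 618.408 × 0.2 = 123.6816 kJ m⁻²
Greenland shark: 123.6816 × 0.1 = 12.36816 kJ m⁻²

12.4 kJ m⁻²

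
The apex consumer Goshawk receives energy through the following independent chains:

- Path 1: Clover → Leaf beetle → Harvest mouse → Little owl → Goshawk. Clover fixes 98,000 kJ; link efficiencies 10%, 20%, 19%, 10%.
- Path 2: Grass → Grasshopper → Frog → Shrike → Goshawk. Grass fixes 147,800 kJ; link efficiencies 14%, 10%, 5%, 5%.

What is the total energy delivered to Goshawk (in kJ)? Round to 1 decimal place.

42.4 kJ

Path 1: 98000 × 0.1 × 0.2 × 0.19 × 0.1 = 37.24 kJ
Path 2: 147800 × 0.14 × 0.1 × 0.05 × 0.05 = 5.173 kJ
Total at Goshawk: 37.24 + 5.173 = 42.413 kJ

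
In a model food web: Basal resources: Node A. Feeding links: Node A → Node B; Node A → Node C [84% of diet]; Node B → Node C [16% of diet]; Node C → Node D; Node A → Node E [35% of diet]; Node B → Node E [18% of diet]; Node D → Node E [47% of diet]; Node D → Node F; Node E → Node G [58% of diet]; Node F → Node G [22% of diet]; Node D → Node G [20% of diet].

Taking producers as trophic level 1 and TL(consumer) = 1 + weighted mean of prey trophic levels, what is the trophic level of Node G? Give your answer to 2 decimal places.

Node B: 1 + 1 = 2
Node C: 1 + (0.84×1 + 0.16×2) = 2.16
Node D: 1 + 2.16 = 3.16
Node E: 1 + (0.35×1 + 0.18×2 + 0.47×3.16) = 3.1952
Node F: 1 + 3.16 = 4.16
Node G: 1 + (0.58×3.1952 + 0.22×4.16 + 0.2×3.16) = 4.400416

4.40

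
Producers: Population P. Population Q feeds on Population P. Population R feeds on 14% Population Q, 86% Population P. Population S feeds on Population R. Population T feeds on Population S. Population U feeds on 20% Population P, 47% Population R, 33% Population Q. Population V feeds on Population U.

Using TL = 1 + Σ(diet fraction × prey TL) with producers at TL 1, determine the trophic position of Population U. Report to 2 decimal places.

Population Q: 1 + 1 = 2
Population R: 1 + (0.14×2 + 0.86×1) = 2.14
Population S: 1 + 2.14 = 3.14
Population T: 1 + 3.14 = 4.14
Population U: 1 + (0.2×1 + 0.47×2.14 + 0.33×2) = 2.8658
Population V: 1 + 2.8658 = 3.8658

2.87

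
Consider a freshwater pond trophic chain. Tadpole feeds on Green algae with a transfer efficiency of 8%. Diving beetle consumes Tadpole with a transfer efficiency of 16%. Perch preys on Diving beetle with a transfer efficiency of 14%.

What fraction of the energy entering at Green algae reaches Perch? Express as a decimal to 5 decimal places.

0.00179

Product of link efficiencies: 0.08 × 0.16 × 0.14 = 0.001792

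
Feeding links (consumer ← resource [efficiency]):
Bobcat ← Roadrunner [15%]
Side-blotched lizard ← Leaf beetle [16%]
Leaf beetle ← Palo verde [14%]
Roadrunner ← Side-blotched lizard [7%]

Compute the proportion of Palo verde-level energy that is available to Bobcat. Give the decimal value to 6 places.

Product of link efficiencies: 0.14 × 0.16 × 0.07 × 0.15 = 0.0002352

0.000235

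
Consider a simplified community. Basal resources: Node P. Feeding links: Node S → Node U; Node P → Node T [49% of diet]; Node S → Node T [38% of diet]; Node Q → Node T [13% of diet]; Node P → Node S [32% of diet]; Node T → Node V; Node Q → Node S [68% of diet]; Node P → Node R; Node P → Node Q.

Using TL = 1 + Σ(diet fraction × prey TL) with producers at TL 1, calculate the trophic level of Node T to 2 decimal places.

Node Q: 1 + 1 = 2
Node R: 1 + 1 = 2
Node S: 1 + (0.32×1 + 0.68×2) = 2.68
Node T: 1 + (0.49×1 + 0.13×2 + 0.38×2.68) = 2.7684
Node U: 1 + 2.68 = 3.68
Node V: 1 + 2.7684 = 3.7684

2.77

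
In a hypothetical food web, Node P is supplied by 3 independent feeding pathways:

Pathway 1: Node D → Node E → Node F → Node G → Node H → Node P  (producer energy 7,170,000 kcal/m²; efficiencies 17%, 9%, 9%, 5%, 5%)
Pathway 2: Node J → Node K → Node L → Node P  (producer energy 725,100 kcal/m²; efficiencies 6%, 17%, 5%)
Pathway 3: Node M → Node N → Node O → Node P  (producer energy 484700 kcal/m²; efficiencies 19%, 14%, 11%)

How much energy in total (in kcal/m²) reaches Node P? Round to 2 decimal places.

1812.72 kcal/m²

Pathway 1: 7170000 × 0.17 × 0.09 × 0.09 × 0.05 × 0.05 = 24.682725 kcal/m²
Pathway 2: 725100 × 0.06 × 0.17 × 0.05 = 369.801 kcal/m²
Pathway 3: 484700 × 0.19 × 0.14 × 0.11 = 1418.2322 kcal/m²
Total at Node P: 24.682725 + 369.801 + 1418.2322 = 1812.715925 kcal/m²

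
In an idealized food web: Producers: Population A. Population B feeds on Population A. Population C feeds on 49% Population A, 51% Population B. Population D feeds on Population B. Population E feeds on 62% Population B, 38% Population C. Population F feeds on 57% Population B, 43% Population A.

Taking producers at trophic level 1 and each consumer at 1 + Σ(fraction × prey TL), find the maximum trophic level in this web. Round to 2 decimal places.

Population B: 1 + 1 = 2
Population C: 1 + (0.49×1 + 0.51×2) = 2.51
Population D: 1 + 2 = 3
Population E: 1 + (0.62×2 + 0.38×2.51) = 3.1938
Population F: 1 + (0.57×2 + 0.43×1) = 2.57

3.19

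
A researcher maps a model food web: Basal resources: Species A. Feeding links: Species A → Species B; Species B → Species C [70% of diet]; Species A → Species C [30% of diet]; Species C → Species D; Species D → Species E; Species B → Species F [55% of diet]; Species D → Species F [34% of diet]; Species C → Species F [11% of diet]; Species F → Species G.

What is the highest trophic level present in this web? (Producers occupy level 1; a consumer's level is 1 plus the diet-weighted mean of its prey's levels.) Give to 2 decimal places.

4.70

Species B: 1 + 1 = 2
Species C: 1 + (0.7×2 + 0.3×1) = 2.7
Species D: 1 + 2.7 = 3.7
Species E: 1 + 3.7 = 4.7
Species F: 1 + (0.55×2 + 0.34×3.7 + 0.11×2.7) = 3.655
Species G: 1 + 3.655 = 4.655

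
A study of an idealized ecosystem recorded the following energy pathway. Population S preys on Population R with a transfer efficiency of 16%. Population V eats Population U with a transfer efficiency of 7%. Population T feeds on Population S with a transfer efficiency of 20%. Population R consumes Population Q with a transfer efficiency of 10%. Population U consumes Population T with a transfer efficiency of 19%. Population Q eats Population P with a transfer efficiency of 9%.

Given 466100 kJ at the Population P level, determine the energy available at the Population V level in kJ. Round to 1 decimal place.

Population Q: 466100 × 0.09 = 41949 kJ
Population R: 41949 × 0.1 = 4194.9 kJ
Population S: 4194.9 × 0.16 = 671.184 kJ
Population T: 671.184 × 0.2 = 134.2368 kJ
Population U: 134.2368 × 0.19 = 25.504992 kJ
Population V: 25.504992 × 0.07 = 1.78534944 kJ

1.8 kJ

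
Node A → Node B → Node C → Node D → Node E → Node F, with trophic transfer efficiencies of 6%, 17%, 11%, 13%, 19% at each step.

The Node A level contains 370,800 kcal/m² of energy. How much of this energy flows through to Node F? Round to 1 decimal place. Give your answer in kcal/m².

Node B: 370800 × 0.06 = 22248 kcal/m²
Node C: 22248 × 0.17 = 3782.16 kcal/m²
Node D: 3782.16 × 0.11 = 416.0376 kcal/m²
Node E: 416.0376 × 0.13 = 54.084888 kcal/m²
Node F: 54.084888 × 0.19 = 10.27612872 kcal/m²

10.3 kcal/m²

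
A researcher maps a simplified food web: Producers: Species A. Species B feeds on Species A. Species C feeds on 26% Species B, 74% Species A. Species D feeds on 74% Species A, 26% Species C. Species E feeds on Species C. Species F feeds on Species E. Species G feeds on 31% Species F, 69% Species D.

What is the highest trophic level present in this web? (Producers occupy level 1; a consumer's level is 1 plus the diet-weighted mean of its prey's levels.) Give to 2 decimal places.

4.26

Species B: 1 + 1 = 2
Species C: 1 + (0.26×2 + 0.74×1) = 2.26
Species D: 1 + (0.74×1 + 0.26×2.26) = 2.3276
Species E: 1 + 2.26 = 3.26
Species F: 1 + 3.26 = 4.26
Species G: 1 + (0.31×4.26 + 0.69×2.3276) = 3.926644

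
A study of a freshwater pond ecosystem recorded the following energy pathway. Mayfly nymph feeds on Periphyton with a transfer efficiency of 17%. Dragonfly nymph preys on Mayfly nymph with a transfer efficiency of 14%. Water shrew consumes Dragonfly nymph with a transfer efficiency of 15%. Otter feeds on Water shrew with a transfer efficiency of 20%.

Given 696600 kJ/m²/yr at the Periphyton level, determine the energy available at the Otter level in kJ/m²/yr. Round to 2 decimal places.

Mayfly nymph: 696600 × 0.17 = 118422 kJ/m²/yr
Dragonfly nymph: 118422 × 0.14 = 16579.08 kJ/m²/yr
Water shrew: 16579.08 × 0.15 = 2486.862 kJ/m²/yr
Otter: 2486.862 × 0.2 = 497.3724 kJ/m²/yr

497.37 kJ/m²/yr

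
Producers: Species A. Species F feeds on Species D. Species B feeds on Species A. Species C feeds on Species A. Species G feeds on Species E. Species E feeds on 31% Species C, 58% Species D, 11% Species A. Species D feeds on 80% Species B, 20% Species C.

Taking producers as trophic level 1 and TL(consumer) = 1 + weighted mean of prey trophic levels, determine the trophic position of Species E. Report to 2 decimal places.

Species B: 1 + 1 = 2
Species C: 1 + 1 = 2
Species D: 1 + (0.8×2 + 0.2×2) = 3
Species E: 1 + (0.31×2 + 0.58×3 + 0.11×1) = 3.47
Species F: 1 + 3 = 4
Species G: 1 + 3.47 = 4.47

3.47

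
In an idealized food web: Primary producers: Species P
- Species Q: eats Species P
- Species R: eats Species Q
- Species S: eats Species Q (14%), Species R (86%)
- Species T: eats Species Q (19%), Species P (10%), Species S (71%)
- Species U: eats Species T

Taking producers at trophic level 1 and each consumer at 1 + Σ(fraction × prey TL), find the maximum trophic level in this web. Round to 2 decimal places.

Species Q: 1 + 1 = 2
Species R: 1 + 2 = 3
Species S: 1 + (0.14×2 + 0.86×3) = 3.86
Species T: 1 + (0.19×2 + 0.1×1 + 0.71×3.86) = 4.2206
Species U: 1 + 4.2206 = 5.2206

5.22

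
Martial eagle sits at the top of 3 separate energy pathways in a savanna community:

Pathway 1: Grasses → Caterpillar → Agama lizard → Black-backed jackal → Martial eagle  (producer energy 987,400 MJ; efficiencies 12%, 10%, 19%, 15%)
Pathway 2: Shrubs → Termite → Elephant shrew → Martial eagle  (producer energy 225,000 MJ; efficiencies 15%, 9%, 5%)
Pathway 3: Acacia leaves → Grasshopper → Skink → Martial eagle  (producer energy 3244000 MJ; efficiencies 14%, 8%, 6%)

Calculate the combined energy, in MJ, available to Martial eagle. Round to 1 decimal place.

2669.5 MJ

Pathway 1: 987400 × 0.12 × 0.1 × 0.19 × 0.15 = 337.6908 MJ
Pathway 2: 225000 × 0.15 × 0.09 × 0.05 = 151.875 MJ
Pathway 3: 3244000 × 0.14 × 0.08 × 0.06 = 2179.968 MJ
Total at Martial eagle: 337.6908 + 151.875 + 2179.968 = 2669.5338 MJ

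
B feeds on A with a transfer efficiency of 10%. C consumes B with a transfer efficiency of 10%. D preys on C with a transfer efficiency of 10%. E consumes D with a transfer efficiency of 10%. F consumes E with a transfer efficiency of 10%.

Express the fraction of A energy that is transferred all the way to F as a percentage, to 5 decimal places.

0.00100%

Product of link efficiencies: 0.1 × 0.1 × 0.1 × 0.1 × 0.1 = 0.00001
As a percentage: 0.00001 × 100 = 0.00100%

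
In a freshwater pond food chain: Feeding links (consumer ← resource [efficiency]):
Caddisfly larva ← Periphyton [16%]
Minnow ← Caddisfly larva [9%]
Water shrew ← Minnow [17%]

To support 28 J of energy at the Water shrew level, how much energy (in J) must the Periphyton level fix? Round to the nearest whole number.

11438 J

Cumulative transfer efficiency: 0.16 × 0.09 × 0.17 = 0.002448
Periphyton energy = 28 / 0.002448 = 11438 J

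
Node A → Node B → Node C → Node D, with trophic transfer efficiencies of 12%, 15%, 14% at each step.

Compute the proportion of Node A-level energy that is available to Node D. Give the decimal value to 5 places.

Product of link efficiencies: 0.12 × 0.15 × 0.14 = 0.00252

0.00252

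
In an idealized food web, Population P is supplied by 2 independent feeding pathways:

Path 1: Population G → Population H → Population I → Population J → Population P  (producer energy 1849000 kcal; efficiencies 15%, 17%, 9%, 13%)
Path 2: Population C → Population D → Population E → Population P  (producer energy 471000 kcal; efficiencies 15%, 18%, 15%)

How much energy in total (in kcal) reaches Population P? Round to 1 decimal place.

2459.2 kcal

Path 1: 1849000 × 0.15 × 0.17 × 0.09 × 0.13 = 551.64915 kcal
Path 2: 471000 × 0.15 × 0.18 × 0.15 = 1907.55 kcal
Total at Population P: 551.64915 + 1907.55 = 2459.19915 kcal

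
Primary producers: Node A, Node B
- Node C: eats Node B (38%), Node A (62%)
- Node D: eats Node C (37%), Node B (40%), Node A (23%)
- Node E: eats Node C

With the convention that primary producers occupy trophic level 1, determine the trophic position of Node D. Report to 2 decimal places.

Node C: 1 + (0.38×1 + 0.62×1) = 2
Node D: 1 + (0.37×2 + 0.4×1 + 0.23×1) = 2.37
Node E: 1 + 2 = 3

2.37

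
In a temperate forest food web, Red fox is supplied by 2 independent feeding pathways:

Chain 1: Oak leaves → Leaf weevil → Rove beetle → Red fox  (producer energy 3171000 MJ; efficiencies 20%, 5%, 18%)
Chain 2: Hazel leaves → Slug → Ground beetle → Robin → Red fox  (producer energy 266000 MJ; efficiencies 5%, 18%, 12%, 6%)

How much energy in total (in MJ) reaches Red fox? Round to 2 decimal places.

5725.04 MJ

Chain 1: 3171000 × 0.2 × 0.05 × 0.18 = 5707.8 MJ
Chain 2: 266000 × 0.05 × 0.18 × 0.12 × 0.06 = 17.2368 MJ
Total at Red fox: 5707.8 + 17.2368 = 5725.0368 MJ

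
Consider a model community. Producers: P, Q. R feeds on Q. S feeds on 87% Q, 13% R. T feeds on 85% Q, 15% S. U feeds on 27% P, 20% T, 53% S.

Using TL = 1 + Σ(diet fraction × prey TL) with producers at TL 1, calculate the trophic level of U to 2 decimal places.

R: 1 + 1 = 2
S: 1 + (0.87×1 + 0.13×2) = 2.13
T: 1 + (0.85×1 + 0.15×2.13) = 2.1695
U: 1 + (0.27×1 + 0.2×2.1695 + 0.53×2.13) = 2.8328

2.83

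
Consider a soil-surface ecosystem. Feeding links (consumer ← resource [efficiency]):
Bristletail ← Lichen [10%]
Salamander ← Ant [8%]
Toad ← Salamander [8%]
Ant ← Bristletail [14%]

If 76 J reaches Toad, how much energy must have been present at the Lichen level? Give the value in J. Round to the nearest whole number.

848214 J

Cumulative transfer efficiency: 0.1 × 0.14 × 0.08 × 0.08 = 0.0000896
Lichen energy = 76 / 0.0000896 = 848214 J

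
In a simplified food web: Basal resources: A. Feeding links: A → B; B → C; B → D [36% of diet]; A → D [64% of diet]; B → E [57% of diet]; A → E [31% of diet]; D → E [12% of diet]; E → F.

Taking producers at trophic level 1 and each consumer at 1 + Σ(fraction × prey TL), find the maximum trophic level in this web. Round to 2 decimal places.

3.73

B: 1 + 1 = 2
C: 1 + 2 = 3
D: 1 + (0.36×2 + 0.64×1) = 2.36
E: 1 + (0.57×2 + 0.31×1 + 0.12×2.36) = 2.7332
F: 1 + 2.7332 = 3.7332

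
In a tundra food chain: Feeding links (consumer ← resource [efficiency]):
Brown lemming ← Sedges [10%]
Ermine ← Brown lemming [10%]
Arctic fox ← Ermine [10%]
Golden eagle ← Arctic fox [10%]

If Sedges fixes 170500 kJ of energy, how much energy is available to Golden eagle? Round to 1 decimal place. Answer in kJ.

Brown lemming: 170500 × 0.1 = 17050 kJ
Ermine: 17050 × 0.1 = 1705 kJ
Arctic fox: 1705 × 0.1 = 170.5 kJ
Golden eagle: 170.5 × 0.1 = 17.05 kJ

17.1 kJ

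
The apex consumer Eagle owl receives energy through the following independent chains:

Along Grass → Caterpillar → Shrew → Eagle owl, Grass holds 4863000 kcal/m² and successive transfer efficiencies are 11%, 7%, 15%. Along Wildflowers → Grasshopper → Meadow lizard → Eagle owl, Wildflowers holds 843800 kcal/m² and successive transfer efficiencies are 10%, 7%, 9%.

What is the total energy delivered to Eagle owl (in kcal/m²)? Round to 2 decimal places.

Via Grass: 4863000 × 0.11 × 0.07 × 0.15 = 5616.765 kcal/m²
Via Wildflowers: 843800 × 0.1 × 0.07 × 0.09 = 531.594 kcal/m²
Total at Eagle owl: 5616.765 + 531.594 = 6148.359 kcal/m²

6148.36 kcal/m²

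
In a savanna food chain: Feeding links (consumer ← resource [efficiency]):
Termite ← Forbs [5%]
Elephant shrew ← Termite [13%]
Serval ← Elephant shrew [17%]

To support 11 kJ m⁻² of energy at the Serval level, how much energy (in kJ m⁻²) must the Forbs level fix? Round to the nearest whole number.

9955 kJ m⁻²

Cumulative transfer efficiency: 0.05 × 0.13 × 0.17 = 0.001105
Forbs energy = 11 / 0.001105 = 9955 kJ m⁻²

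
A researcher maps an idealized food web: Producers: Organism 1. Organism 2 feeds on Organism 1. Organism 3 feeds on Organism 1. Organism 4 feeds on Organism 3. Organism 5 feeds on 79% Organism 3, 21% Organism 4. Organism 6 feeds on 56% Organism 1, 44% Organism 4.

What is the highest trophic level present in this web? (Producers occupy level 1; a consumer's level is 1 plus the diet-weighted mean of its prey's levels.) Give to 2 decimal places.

3.21

Organism 2: 1 + 1 = 2
Organism 3: 1 + 1 = 2
Organism 4: 1 + 2 = 3
Organism 5: 1 + (0.79×2 + 0.21×3) = 3.21
Organism 6: 1 + (0.56×1 + 0.44×3) = 2.88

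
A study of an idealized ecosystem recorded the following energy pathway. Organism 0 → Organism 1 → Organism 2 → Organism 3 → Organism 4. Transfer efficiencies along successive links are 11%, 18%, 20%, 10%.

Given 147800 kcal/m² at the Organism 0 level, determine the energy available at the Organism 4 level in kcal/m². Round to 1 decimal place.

Organism 1: 147800 × 0.11 = 16258 kcal/m²
Organism 2: 16258 × 0.18 = 2926.44 kcal/m²
Organism 3: 2926.44 × 0.2 = 585.288 kcal/m²
Organism 4: 585.288 × 0.1 = 58.5288 kcal/m²

58.5 kcal/m²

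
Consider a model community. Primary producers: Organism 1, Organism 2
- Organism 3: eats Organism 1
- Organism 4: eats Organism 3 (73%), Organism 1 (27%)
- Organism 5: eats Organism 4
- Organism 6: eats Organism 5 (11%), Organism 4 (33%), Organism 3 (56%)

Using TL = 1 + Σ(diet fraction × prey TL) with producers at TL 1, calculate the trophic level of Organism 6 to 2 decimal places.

Organism 3: 1 + 1 = 2
Organism 4: 1 + (0.73×2 + 0.27×1) = 2.73
Organism 5: 1 + 2.73 = 3.73
Organism 6: 1 + (0.11×3.73 + 0.33×2.73 + 0.56×2) = 3.4312

3.43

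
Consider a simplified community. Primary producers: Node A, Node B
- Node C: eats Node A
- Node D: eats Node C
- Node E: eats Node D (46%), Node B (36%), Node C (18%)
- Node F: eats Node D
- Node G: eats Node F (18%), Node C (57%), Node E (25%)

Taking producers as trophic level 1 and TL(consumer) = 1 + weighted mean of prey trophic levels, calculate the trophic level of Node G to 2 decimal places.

Node C: 1 + 1 = 2
Node D: 1 + 2 = 3
Node E: 1 + (0.46×3 + 0.36×1 + 0.18×2) = 3.1
Node F: 1 + 3 = 4
Node G: 1 + (0.18×4 + 0.57×2 + 0.25×3.1) = 3.635

3.64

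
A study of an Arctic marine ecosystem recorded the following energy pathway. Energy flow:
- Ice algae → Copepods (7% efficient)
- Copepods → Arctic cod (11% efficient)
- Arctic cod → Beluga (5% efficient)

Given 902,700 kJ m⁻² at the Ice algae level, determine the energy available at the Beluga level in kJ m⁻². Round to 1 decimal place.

Copepods: 902700 × 0.07 = 63189 kJ m⁻²
Arctic cod: 63189 × 0.11 = 6950.79 kJ m⁻²
Beluga: 6950.79 × 0.05 = 347.5395 kJ m⁻²

347.5 kJ m⁻²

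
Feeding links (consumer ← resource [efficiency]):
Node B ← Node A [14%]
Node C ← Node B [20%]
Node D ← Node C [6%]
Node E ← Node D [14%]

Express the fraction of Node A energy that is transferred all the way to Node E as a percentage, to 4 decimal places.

Product of link efficiencies: 0.14 × 0.2 × 0.06 × 0.14 = 0.0002352
As a percentage: 0.0002352 × 100 = 0.0235%

0.0235%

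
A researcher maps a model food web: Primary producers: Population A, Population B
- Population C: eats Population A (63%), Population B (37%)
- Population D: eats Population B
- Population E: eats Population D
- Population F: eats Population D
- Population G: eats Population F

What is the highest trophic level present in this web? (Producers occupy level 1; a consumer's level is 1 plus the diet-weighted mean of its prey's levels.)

4

Population C: 1 + (0.63×1 + 0.37×1) = 2
Population D: 1 + 1 = 2
Population E: 1 + 2 = 3
Population F: 1 + 2 = 3
Population G: 1 + 3 = 4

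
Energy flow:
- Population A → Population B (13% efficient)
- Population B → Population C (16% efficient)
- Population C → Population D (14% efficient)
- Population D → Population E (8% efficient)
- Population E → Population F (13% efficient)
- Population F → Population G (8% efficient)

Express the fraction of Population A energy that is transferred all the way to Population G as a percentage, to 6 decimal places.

Product of link efficiencies: 0.13 × 0.16 × 0.14 × 0.08 × 0.13 × 0.08 = 0.000002422784
As a percentage: 0.000002422784 × 100 = 0.000242%

0.000242%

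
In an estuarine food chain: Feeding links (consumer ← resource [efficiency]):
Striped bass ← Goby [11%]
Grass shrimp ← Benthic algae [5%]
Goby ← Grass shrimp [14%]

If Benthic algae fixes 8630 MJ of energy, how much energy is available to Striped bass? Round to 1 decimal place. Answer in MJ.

6.6 MJ

Grass shrimp: 8630 × 0.05 = 431.5 MJ
Goby: 431.5 × 0.14 = 60.41 MJ
Striped bass: 60.41 × 0.11 = 6.6451 MJ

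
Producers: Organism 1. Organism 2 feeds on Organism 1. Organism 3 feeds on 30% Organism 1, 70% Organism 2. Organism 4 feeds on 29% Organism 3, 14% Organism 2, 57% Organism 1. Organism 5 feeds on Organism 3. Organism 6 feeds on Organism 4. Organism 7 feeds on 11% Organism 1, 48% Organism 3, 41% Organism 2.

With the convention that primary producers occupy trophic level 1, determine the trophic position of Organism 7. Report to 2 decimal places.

3.23

Organism 2: 1 + 1 = 2
Organism 3: 1 + (0.3×1 + 0.7×2) = 2.7
Organism 4: 1 + (0.29×2.7 + 0.14×2 + 0.57×1) = 2.633
Organism 5: 1 + 2.7 = 3.7
Organism 6: 1 + 2.633 = 3.633
Organism 7: 1 + (0.11×1 + 0.48×2.7 + 0.41×2) = 3.226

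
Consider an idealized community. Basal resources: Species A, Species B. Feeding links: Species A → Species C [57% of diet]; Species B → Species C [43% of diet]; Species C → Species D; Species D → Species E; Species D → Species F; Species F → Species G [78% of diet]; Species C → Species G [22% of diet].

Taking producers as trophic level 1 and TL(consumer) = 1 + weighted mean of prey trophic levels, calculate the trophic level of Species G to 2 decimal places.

4.56

Species C: 1 + (0.57×1 + 0.43×1) = 2
Species D: 1 + 2 = 3
Species E: 1 + 3 = 4
Species F: 1 + 3 = 4
Species G: 1 + (0.78×4 + 0.22×2) = 4.56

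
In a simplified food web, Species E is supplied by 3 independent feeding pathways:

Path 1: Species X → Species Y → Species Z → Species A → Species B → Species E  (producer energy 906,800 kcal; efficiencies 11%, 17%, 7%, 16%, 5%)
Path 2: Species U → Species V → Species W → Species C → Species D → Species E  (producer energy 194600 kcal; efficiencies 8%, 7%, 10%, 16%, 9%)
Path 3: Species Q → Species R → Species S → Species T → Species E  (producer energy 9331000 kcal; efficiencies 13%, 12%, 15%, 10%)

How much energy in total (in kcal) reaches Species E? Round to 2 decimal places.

2194.52 kcal

Path 1: 906800 × 0.11 × 0.17 × 0.07 × 0.16 × 0.05 = 9.4960096 kcal
Path 2: 194600 × 0.08 × 0.07 × 0.1 × 0.16 × 0.09 = 1.5692544 kcal
Path 3: 9331000 × 0.13 × 0.12 × 0.15 × 0.1 = 2183.454 kcal
Total at Species E: 9.4960096 + 1.5692544 + 2183.454 = 2194.519264 kcal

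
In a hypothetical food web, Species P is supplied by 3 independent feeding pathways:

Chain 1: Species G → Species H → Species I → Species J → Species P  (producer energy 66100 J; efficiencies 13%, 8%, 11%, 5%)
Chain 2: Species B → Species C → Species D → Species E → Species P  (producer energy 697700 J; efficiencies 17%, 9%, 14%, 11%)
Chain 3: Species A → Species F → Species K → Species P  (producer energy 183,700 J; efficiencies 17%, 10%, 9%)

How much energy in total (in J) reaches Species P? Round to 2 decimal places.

Chain 1: 66100 × 0.13 × 0.08 × 0.11 × 0.05 = 3.78092 J
Chain 2: 697700 × 0.17 × 0.09 × 0.14 × 0.11 = 164.392074 J
Chain 3: 183700 × 0.17 × 0.1 × 0.09 = 281.061 J
Total at Species P: 3.78092 + 164.392074 + 281.061 = 449.233994 J

449.23 J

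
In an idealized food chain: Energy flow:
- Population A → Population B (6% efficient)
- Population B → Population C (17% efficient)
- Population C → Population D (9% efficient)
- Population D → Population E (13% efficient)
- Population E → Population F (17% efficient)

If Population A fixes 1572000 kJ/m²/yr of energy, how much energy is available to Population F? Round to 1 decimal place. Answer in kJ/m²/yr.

31.9 kJ/m²/yr

Population B: 1572000 × 0.06 = 94320 kJ/m²/yr
Population C: 94320 × 0.17 = 16034.4 kJ/m²/yr
Population D: 16034.4 × 0.09 = 1443.096 kJ/m²/yr
Population E: 1443.096 × 0.13 = 187.60248 kJ/m²/yr
Population F: 187.60248 × 0.17 = 31.8924216 kJ/m²/yr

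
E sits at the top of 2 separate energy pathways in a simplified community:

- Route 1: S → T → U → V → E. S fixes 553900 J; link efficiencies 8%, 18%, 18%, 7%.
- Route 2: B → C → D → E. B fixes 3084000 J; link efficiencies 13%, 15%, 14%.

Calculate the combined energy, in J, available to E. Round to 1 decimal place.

Route 1: 553900 × 0.08 × 0.18 × 0.18 × 0.07 = 100.499616 J
Route 2: 3084000 × 0.13 × 0.15 × 0.14 = 8419.32 J
Total at E: 100.499616 + 8419.32 = 8519.819616 J

8519.8 J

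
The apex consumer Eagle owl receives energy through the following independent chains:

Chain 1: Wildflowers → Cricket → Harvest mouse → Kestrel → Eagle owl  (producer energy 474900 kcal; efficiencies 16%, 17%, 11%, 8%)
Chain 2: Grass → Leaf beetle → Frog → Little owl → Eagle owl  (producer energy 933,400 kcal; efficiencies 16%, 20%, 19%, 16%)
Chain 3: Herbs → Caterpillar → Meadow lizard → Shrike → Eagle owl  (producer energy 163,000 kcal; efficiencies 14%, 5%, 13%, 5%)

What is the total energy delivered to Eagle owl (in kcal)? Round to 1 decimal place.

Chain 1: 474900 × 0.16 × 0.17 × 0.11 × 0.08 = 113.672064 kcal
Chain 2: 933400 × 0.16 × 0.2 × 0.19 × 0.16 = 908.01152 kcal
Chain 3: 163000 × 0.14 × 0.05 × 0.13 × 0.05 = 7.4165 kcal
Total at Eagle owl: 113.672064 + 908.01152 + 7.4165 = 1029.100084 kcal

1029.1 kcal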